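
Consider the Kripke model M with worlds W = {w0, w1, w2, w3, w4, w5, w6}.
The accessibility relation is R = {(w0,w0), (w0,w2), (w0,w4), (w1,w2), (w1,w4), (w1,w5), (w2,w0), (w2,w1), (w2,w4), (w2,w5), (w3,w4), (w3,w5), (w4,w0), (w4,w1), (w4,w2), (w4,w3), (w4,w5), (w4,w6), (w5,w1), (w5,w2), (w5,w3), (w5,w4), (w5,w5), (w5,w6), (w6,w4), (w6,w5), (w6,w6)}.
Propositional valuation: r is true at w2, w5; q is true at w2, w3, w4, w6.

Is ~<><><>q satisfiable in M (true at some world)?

Recall that <>ψ holds at a world iff ψ holds at some accessible world.
Let φ = ~<><><>q. Evaluate φ at each world:
  w0 (successors {w0, w2, w4}): φ is false.
  w1 (successors {w2, w4, w5}): φ is false.
  w2 (successors {w0, w1, w4, w5}): φ is false.
  w3 (successors {w4, w5}): φ is false.
  w4 (successors {w0, w1, w2, w3, w5, w6}): φ is false.
  w5 (successors {w1, w2, w3, w4, w5, w6}): φ is false.
  w6 (successors {w4, w5, w6}): φ is false.
For instance, at w6:
  At w6: <><><>q is true, so ~<><><>q is false.
    At w6: <><><>q requires <><>q at some successor in {w4, w5, w6}.
      <><>q holds at w4, so <><><>q is true at w6.

No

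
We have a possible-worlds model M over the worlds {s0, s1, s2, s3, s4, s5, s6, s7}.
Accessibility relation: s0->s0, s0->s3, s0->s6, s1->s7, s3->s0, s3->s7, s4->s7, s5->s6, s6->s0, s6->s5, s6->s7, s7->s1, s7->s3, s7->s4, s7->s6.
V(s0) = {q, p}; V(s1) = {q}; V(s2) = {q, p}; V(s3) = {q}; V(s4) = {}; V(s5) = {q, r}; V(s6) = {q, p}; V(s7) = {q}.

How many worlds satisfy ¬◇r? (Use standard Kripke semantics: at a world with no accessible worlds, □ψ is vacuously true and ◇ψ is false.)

Let φ = ¬◇r. Evaluate φ at each world:
  s0 (successors {s0, s3, s6}): φ is true.
  s1 (successors {s7}): φ is true.
  s2 (successors ∅): φ is true.
  s3 (successors {s0, s7}): φ is true.
  s4 (successors {s7}): φ is true.
  s5 (successors {s6}): φ is true.
  s6 (successors {s0, s5, s7}): φ is false.
  s7 (successors {s1, s3, s4, s6}): φ is true.
For instance, at s5:
  At s5: ◇r is false, so ¬◇r is true.
    At s5: ◇r requires r at some successor in {s6}.
      At s6: r is false.
    So ◇r is false at s5.
Satisfying worlds: {s0, s1, s2, s3, s4, s5, s7}

7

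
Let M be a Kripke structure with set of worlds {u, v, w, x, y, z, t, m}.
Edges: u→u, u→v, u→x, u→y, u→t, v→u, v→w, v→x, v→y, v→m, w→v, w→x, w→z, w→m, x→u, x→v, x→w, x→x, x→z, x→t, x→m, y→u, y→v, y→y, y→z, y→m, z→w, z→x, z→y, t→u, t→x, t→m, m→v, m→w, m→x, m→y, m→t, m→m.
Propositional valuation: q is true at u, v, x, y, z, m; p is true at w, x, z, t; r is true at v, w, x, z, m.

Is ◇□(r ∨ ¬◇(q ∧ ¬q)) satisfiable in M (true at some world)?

Yes

Let φ = ◇□(r ∨ ¬◇(q ∧ ¬q)). Evaluate φ at each world:
  u (successors {u, v, x, y, t}): φ is true.
  v (successors {u, w, x, y, m}): φ is true.
  w (successors {v, x, z, m}): φ is true.
  x (successors {u, v, w, x, z, t, m}): φ is true.
  y (successors {u, v, y, z, m}): φ is true.
  z (successors {w, x, y}): φ is true.
  t (successors {u, x, m}): φ is true.
  m (successors {v, w, x, y, t, m}): φ is true.
Detail at u (witness):
  At u: ◇□(r ∨ ¬◇(q ∧ ¬q)) requires □(r ∨ ¬◇(q ∧ ¬q)) at some successor in {u, v, x, y, t}.
    □(r ∨ ¬◇(q ∧ ¬q)) holds at u, so ◇□(r ∨ ¬◇(q ∧ ¬q)) is true at u.
      At u: □(r ∨ ¬◇(q ∧ ¬q)) requires r ∨ ¬◇(q ∧ ¬q) at every successor {u, v, x, y, t}.
        At u: r ∨ ¬◇(q ∧ ¬q) is true.
        At v: r ∨ ¬◇(q ∧ ¬q) is true.
        At x: r ∨ ¬◇(q ∧ ¬q) is true.
        At y: r ∨ ¬◇(q ∧ ¬q) is true.
        At t: r ∨ ¬◇(q ∧ ¬q) is true.
      So □(r ∨ ¬◇(q ∧ ¬q)) is true at u.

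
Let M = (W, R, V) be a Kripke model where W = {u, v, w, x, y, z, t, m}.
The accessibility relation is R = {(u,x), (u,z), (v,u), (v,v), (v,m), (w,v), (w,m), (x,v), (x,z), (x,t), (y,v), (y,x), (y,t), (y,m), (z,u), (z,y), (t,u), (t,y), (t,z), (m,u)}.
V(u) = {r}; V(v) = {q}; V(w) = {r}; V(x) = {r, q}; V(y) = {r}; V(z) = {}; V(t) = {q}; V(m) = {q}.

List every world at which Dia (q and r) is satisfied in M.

u, y

Let φ = Dia (q and r). Evaluate φ at each world:
  u (successors {x, z}): φ is true.
  v (successors {u, v, m}): φ is false.
  w (successors {v, m}): φ is false.
  x (successors {v, z, t}): φ is false.
  y (successors {v, x, t, m}): φ is true.
  z (successors {u, y}): φ is false.
  t (successors {u, y, z}): φ is false.
  m (successors {u}): φ is false.
For instance, at u:
  At u: Dia (q and r) requires q and r at some successor in {x, z}.
    q and r holds at x, so Dia (q and r) is true at u.
Satisfying worlds: {u, y}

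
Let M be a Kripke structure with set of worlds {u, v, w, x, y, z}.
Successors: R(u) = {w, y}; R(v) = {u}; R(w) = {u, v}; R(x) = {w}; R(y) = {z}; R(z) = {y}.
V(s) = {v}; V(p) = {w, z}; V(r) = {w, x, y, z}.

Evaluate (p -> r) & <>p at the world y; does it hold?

Yes

Recall that <>ψ holds at a world iff ψ holds at some accessible world.
At y: p -> r is true, <>p is true, so (p -> r) & <>p is true.
  At y: <>p requires p at some successor in {z}.
    p holds at z, so <>p is true at y.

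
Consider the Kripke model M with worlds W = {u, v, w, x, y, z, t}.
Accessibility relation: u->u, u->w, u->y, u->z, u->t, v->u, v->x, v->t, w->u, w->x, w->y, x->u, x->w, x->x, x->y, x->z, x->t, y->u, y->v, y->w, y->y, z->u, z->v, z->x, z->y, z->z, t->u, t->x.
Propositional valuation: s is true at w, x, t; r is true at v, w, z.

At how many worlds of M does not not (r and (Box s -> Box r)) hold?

3

Let φ = not not (r and (Box s -> Box r)). Evaluate φ at each world:
  u (successors {u, w, y, z, t}): φ is false.
  v (successors {u, x, t}): φ is true.
  w (successors {u, x, y}): φ is true.
  x (successors {u, w, x, y, z, t}): φ is false.
  y (successors {u, v, w, y}): φ is false.
  z (successors {u, v, x, y, z}): φ is true.
  t (successors {u, x}): φ is false.
For instance, at w:
  At w: not (r and (Box s -> Box r)) is false, so not not (r and (Box s -> Box r)) is true.
    At w: r and (Box s -> Box r) is true, so not (r and (Box s -> Box r)) is false.
      At w: r is true, Box s -> Box r is true, so r and (Box s -> Box r) is true.
Satisfying worlds: {v, w, z}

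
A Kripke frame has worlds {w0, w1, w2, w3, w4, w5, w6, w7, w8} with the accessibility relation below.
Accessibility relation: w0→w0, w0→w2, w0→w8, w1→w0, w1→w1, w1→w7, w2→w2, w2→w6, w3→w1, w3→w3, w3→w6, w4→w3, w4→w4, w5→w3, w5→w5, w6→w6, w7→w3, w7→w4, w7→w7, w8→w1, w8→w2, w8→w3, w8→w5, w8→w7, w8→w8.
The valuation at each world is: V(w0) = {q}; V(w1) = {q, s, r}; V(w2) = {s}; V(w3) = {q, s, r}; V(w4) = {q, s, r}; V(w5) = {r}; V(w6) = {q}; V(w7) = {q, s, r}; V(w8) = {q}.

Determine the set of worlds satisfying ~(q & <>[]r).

Let φ = ~(q & <>[]r). Evaluate φ at each world:
  w0 (successors {w0, w2, w8}): φ is true.
  w1 (successors {w0, w1, w7}): φ is false.
  w2 (successors {w2, w6}): φ is true.
  w3 (successors {w1, w3, w6}): φ is true.
  w4 (successors {w3, w4}): φ is false.
  w5 (successors {w3, w5}): φ is true.
  w6 (successors {w6}): φ is true.
  w7 (successors {w3, w4, w7}): φ is false.
  w8 (successors {w1, w2, w3, w5, w7, w8}): φ is false.
For instance, at w0:
  At w0: q & <>[]r is false, so ~(q & <>[]r) is true.
    At w0: q is true, <>[]r is false, so q & <>[]r is false.
      At w0: <>[]r requires []r at some successor in {w0, w2, w8}.
        At w0: []r is false.
        At w2: []r is false.
        At w8: []r is false.
      So <>[]r is false at w0.
Satisfying worlds: {w0, w2, w3, w5, w6}

w0, w2, w3, w5, w6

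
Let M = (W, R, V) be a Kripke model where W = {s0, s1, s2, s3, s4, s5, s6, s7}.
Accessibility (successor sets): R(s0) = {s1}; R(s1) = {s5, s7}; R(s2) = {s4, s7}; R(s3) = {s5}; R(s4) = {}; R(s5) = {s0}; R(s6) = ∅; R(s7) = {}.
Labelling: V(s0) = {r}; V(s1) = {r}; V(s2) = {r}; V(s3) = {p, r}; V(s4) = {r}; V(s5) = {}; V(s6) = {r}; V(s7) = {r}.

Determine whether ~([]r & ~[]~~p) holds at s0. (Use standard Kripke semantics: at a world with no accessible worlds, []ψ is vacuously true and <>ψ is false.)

No

Recall that []ψ holds at a world iff ψ holds at every accessible world, and <>ψ holds iff ψ holds at some accessible world.
At s0: []r & ~[]~~p is true, so ~([]r & ~[]~~p) is false.
  At s0: []r is true, ~[]~~p is true, so []r & ~[]~~p is true.
    At s0: []r requires r at every successor {s1}.
      At s1: r is true.
    So []r is true at s0.
    At s0: []~~p is false, so ~[]~~p is true.
      At s0: []~~p requires ~~p at every successor {s1}.
        ~~p fails at s1, so []~~p is false at s0.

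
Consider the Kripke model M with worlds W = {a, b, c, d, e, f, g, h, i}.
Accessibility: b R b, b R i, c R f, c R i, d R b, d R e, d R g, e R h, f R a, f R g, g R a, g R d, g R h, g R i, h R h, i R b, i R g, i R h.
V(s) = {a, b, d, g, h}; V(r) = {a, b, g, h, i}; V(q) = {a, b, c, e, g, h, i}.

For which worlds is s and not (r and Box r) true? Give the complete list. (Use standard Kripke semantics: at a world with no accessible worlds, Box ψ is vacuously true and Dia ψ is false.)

d, g

Recall that Box ψ holds at a world iff ψ holds at every accessible world, and Dia ψ holds iff ψ holds at some accessible world.
Let φ = s and not (r and Box r). Evaluate φ at each world:
  a (successors ∅): φ is false.
  b (successors {b, i}): φ is false.
  c (successors {f, i}): φ is false.
  d (successors {b, e, g}): φ is true.
  e (successors {h}): φ is false.
  f (successors {a, g}): φ is false.
  g (successors {a, d, h, i}): φ is true.
  h (successors {h}): φ is false.
  i (successors {b, g, h}): φ is false.
For instance, at c:
  At c: s is false, not (r and Box r) is true, so s and not (r and Box r) is false.
    At c: r and Box r is false, so not (r and Box r) is true.
      At c: r is false, Box r is false, so r and Box r is false.
Satisfying worlds: {d, g}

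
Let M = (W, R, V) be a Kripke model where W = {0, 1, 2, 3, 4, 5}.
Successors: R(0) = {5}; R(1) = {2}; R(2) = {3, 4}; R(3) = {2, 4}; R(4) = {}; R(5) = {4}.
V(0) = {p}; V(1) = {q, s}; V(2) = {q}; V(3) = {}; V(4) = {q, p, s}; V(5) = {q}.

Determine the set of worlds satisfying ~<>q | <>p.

2, 3, 4, 5

Let φ = ~<>q | <>p. Evaluate φ at each world:
  0 (successors {5}): φ is false.
  1 (successors {2}): φ is false.
  2 (successors {3, 4}): φ is true.
  3 (successors {2, 4}): φ is true.
  4 (successors ∅): φ is true.
  5 (successors {4}): φ is true.
For instance, at 0:
  At 0: ~<>q is false, <>p is false, so ~<>q | <>p is false.
    At 0: <>q is true, so ~<>q is false.
      At 0: <>q requires q at some successor in {5}.
        q holds at 5, so <>q is true at 0.
    At 0: <>p requires p at some successor in {5}.
      At 5: p is false.
    So <>p is false at 0.
Satisfying worlds: {2, 3, 4, 5}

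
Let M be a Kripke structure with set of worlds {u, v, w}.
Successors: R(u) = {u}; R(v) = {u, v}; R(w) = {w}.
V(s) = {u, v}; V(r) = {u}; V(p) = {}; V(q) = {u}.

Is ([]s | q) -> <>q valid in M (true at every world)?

Yes

Let φ = ([]s | q) -> <>q. Evaluate φ at each world:
  u (successors {u}): φ is true.
  v (successors {u, v}): φ is true.
  w (successors {w}): φ is true.
For instance, at u:
  At u: []s | q is true, <>q is true, so ([]s | q) -> <>q is true.
    At u: []s is true, q is true, so []s | q is true.
      At u: []s requires s at every successor {u}.
        At u: s is true.
      So []s is true at u.
    At u: <>q requires q at some successor in {u}.
      q holds at u, so <>q is true at u.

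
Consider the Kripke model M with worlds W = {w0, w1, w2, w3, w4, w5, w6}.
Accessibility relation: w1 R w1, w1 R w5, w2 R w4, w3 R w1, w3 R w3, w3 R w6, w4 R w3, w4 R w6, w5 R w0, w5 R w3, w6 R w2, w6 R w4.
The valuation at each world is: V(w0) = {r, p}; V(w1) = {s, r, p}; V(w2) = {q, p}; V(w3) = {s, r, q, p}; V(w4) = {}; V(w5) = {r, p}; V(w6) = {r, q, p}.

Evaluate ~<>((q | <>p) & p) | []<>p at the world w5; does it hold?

No

At w5: ~<>((q | <>p) & p) is false, []<>p is false, so ~<>((q | <>p) & p) | []<>p is false.
  At w5: <>((q | <>p) & p) is true, so ~<>((q | <>p) & p) is false.
    At w5: <>((q | <>p) & p) requires (q | <>p) & p at some successor in {w0, w3}.
      (q | <>p) & p holds at w3, so <>((q | <>p) & p) is true at w5.
  At w5: []<>p requires <>p at every successor {w0, w3}.
    <>p fails at w0, so []<>p is false at w5.
      At w0: no accessible worlds, so <>p is false.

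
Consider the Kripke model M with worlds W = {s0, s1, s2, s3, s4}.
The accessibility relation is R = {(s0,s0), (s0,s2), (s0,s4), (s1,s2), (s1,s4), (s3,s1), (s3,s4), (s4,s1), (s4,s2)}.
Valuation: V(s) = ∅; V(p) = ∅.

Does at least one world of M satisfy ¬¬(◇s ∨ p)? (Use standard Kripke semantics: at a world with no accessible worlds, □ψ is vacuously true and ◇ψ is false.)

Let φ = ¬¬(◇s ∨ p). Evaluate φ at each world:
  s0 (successors {s0, s2, s4}): φ is false.
  s1 (successors {s2, s4}): φ is false.
  s2 (successors ∅): φ is false.
  s3 (successors {s1, s4}): φ is false.
  s4 (successors {s1, s2}): φ is false.
For instance, at s1:
  At s1: ¬(◇s ∨ p) is true, so ¬¬(◇s ∨ p) is false.
    At s1: ◇s ∨ p is false, so ¬(◇s ∨ p) is true.
      At s1: ◇s is false, p is false, so ◇s ∨ p is false.

No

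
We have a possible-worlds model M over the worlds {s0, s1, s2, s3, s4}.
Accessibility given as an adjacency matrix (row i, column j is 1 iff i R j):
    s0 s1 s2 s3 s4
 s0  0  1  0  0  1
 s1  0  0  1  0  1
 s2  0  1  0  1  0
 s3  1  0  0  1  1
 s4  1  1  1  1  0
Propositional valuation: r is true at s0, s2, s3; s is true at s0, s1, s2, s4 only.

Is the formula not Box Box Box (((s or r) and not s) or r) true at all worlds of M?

Yes

Let φ = not Box Box Box (((s or r) and not s) or r). Evaluate φ at each world:
  s0 (successors {s1, s4}): φ is true.
  s1 (successors {s2, s4}): φ is true.
  s2 (successors {s1, s3}): φ is true.
  s3 (successors {s0, s3, s4}): φ is true.
  s4 (successors {s0, s1, s2, s3}): φ is true.
For instance, at s4:
  At s4: Box Box Box (((s or r) and not s) or r) is false, so not Box Box Box (((s or r) and not s) or r) is true.
    At s4: Box Box Box (((s or r) and not s) or r) requires Box Box (((s or r) and not s) or r) at every successor {s0, s1, s2, s3}.
      Box Box (((s or r) and not s) or r) fails at s0, so Box Box Box (((s or r) and not s) or r) is false at s4.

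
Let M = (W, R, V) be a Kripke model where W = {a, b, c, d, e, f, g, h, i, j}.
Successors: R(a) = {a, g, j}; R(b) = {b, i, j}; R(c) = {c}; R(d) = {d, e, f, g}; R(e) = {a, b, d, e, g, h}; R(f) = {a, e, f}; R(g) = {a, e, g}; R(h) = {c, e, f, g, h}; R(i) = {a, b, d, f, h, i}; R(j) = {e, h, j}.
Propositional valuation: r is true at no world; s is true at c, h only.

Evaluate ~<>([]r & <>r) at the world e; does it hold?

Recall that []ψ holds at a world iff ψ holds at every accessible world, and <>ψ holds iff ψ holds at some accessible world.
At e: <>([]r & <>r) is false, so ~<>([]r & <>r) is true.
  At e: <>([]r & <>r) requires []r & <>r at some successor in {a, b, d, e, g, h}.
    At a: []r & <>r is false.
    At b: []r & <>r is false.
    At d: []r & <>r is false.
    At e: []r & <>r is false.
    At g: []r & <>r is false.
    At h: []r & <>r is false.
  So <>([]r & <>r) is false at e.

Yes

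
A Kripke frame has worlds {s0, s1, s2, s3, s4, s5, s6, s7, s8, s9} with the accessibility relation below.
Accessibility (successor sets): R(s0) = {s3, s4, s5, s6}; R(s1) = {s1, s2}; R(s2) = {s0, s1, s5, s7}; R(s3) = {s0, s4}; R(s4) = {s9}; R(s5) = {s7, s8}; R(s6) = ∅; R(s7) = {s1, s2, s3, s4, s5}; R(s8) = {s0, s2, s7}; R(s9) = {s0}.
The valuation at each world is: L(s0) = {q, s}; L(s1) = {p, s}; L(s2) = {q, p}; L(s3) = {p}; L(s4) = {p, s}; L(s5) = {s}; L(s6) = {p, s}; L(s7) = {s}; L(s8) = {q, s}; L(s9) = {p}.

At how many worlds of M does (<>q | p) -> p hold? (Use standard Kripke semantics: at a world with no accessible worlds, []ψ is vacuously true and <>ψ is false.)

Let φ = (<>q | p) -> p. Evaluate φ at each world:
  s0 (successors {s3, s4, s5, s6}): φ is true.
  s1 (successors {s1, s2}): φ is true.
  s2 (successors {s0, s1, s5, s7}): φ is true.
  s3 (successors {s0, s4}): φ is true.
  s4 (successors {s9}): φ is true.
  s5 (successors {s7, s8}): φ is false.
  s6 (successors ∅): φ is true.
  s7 (successors {s1, s2, s3, s4, s5}): φ is false.
  s8 (successors {s0, s2, s7}): φ is false.
  s9 (successors {s0}): φ is true.
For instance, at s9:
  At s9: <>q | p is true, p is true, so (<>q | p) -> p is true.
    At s9: <>q is true, p is true, so <>q | p is true.
      At s9: <>q requires q at some successor in {s0}.
        q holds at s0, so <>q is true at s9.
Satisfying worlds: {s0, s1, s2, s3, s4, s6, s9}

7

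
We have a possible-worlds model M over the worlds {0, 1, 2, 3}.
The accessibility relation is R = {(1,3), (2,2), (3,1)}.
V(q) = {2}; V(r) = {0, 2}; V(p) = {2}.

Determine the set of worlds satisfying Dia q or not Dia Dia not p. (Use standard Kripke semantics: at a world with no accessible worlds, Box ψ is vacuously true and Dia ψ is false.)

0, 2

Let φ = Dia q or not Dia Dia not p. Evaluate φ at each world:
  0 (successors ∅): φ is true.
  1 (successors {3}): φ is false.
  2 (successors {2}): φ is true.
  3 (successors {1}): φ is false.
For instance, at 2:
  At 2: Dia q is true, not Dia Dia not p is true, so Dia q or not Dia Dia not p is true.
    At 2: Dia q requires q at some successor in {2}.
      q holds at 2, so Dia q is true at 2.
    At 2: Dia Dia not p is false, so not Dia Dia not p is true.
      At 2: Dia Dia not p requires Dia not p at some successor in {2}.
        At 2: Dia not p is false.
      So Dia Dia not p is false at 2.
Satisfying worlds: {0, 2}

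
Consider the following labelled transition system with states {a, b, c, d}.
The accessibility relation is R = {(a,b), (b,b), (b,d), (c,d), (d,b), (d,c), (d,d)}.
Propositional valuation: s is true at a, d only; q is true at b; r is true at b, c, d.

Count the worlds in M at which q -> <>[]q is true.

3

Let φ = q -> <>[]q. Evaluate φ at each world:
  a (successors {b}): φ is true.
  b (successors {b, d}): φ is false.
  c (successors {d}): φ is true.
  d (successors {b, c, d}): φ is true.
For instance, at a:
  At a: q is false, <>[]q is false, so q -> <>[]q is true.
    At a: <>[]q requires []q at some successor in {b}.
      At b: []q is false.
    So <>[]q is false at a.
Satisfying worlds: {a, c, d}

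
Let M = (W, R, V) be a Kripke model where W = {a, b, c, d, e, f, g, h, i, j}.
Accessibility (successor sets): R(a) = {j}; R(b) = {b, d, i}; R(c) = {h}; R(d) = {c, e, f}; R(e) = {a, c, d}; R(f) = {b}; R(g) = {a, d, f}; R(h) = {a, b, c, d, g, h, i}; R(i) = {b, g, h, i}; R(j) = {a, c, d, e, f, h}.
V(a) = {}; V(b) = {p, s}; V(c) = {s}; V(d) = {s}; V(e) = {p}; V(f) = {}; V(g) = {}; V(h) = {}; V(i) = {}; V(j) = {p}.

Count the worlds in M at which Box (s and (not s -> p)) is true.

1

Let φ = Box (s and (not s -> p)). Evaluate φ at each world:
  a (successors {j}): φ is false.
  b (successors {b, d, i}): φ is false.
  c (successors {h}): φ is false.
  d (successors {c, e, f}): φ is false.
  e (successors {a, c, d}): φ is false.
  f (successors {b}): φ is true.
  g (successors {a, d, f}): φ is false.
  h (successors {a, b, c, d, g, h, i}): φ is false.
  i (successors {b, g, h, i}): φ is false.
  j (successors {a, c, d, e, f, h}): φ is false.
For instance, at i:
  At i: Box (s and (not s -> p)) requires s and (not s -> p) at every successor {b, g, h, i}.
    s and (not s -> p) fails at g, so Box (s and (not s -> p)) is false at i.
Satisfying worlds: {f}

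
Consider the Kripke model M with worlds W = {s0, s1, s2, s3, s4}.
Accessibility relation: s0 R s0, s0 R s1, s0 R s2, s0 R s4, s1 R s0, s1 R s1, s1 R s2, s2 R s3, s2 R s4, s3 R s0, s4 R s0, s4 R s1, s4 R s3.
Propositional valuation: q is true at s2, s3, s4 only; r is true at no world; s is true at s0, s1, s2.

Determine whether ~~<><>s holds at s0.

At s0: ~<><>s is false, so ~~<><>s is true.
  At s0: <><>s is true, so ~<><>s is false.
    At s0: <><>s requires <>s at some successor in {s0, s1, s2, s4}.
      <>s holds at s0, so <><>s is true at s0.

Yes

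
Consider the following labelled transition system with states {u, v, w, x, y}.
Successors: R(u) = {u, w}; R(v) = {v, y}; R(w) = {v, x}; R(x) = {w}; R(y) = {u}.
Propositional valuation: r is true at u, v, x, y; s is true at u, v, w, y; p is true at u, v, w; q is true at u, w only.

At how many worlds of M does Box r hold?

3

Let φ = Box r. Evaluate φ at each world:
  u (successors {u, w}): φ is false.
  v (successors {v, y}): φ is true.
  w (successors {v, x}): φ is true.
  x (successors {w}): φ is false.
  y (successors {u}): φ is true.
For instance, at u:
  At u: Box r requires r at every successor {u, w}.
    r fails at w, so Box r is false at u.
Satisfying worlds: {v, w, y}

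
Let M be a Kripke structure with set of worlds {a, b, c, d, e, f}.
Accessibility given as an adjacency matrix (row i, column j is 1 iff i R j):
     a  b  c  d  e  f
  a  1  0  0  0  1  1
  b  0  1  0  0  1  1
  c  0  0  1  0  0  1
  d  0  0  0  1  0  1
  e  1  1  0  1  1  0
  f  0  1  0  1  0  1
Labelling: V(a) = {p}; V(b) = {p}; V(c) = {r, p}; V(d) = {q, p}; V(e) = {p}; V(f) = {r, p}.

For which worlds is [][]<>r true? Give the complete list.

Let φ = [][]<>r. Evaluate φ at each world:
  a (successors {a, e, f}): φ is false.
  b (successors {b, e, f}): φ is false.
  c (successors {c, f}): φ is true.
  d (successors {d, f}): φ is true.
  e (successors {a, b, d, e}): φ is false.
  f (successors {b, d, f}): φ is false.
For instance, at d:
  At d: [][]<>r requires []<>r at every successor {d, f}.
      At d: []<>r requires <>r at every successor {d, f}.
        At d: <>r is true.
        At f: <>r is true.
      So []<>r is true at d.
      At f: []<>r requires <>r at every successor {b, d, f}.
        At b: <>r is true.
        At d: <>r is true.
        At f: <>r is true.
      So []<>r is true at f.
  So [][]<>r is true at d.
Satisfying worlds: {c, d}

c, d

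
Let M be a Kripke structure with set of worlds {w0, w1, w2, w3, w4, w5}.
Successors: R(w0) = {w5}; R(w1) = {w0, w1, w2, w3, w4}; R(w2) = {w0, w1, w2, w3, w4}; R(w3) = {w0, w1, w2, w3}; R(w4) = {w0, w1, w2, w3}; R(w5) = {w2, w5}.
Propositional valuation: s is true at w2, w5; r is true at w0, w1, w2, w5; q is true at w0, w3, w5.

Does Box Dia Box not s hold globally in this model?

Recall that Box ψ holds at a world iff ψ holds at every accessible world, and Dia ψ holds iff ψ holds at some accessible world.
Let φ = Box Dia Box not s. Evaluate φ at each world:
  w0 (successors {w5}): φ is false.
  w1 (successors {w0, w1, w2, w3, w4}): φ is false.
  w2 (successors {w0, w1, w2, w3, w4}): φ is false.
  w3 (successors {w0, w1, w2, w3}): φ is false.
  w4 (successors {w0, w1, w2, w3}): φ is false.
  w5 (successors {w2, w5}): φ is false.
Detail at w0 (counterexample):
  At w0: Box Dia Box not s requires Dia Box not s at every successor {w5}.
    Dia Box not s fails at w5, so Box Dia Box not s is false at w0.
      At w5: Dia Box not s requires Box not s at some successor in {w2, w5}.
        At w2: Box not s is false.
        At w5: Box not s is false.
      So Dia Box not s is false at w5.

No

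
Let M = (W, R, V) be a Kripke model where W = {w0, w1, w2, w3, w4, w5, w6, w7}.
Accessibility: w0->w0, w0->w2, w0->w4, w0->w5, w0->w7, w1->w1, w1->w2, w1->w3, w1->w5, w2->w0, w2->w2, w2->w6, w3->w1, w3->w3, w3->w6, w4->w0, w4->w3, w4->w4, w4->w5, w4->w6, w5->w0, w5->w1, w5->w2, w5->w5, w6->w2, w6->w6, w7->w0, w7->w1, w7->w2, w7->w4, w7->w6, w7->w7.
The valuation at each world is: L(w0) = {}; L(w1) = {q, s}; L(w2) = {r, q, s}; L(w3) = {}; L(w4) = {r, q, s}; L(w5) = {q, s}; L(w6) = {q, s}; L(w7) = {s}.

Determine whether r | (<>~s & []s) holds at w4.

At w4: r is true, <>~s & []s is false, so r | (<>~s & []s) is true.
  At w4: <>~s is true, []s is false, so <>~s & []s is false.
    At w4: <>~s requires ~s at some successor in {w0, w3, w4, w5, w6}.
      ~s holds at w0, so <>~s is true at w4.
    At w4: []s requires s at every successor {w0, w3, w4, w5, w6}.
      s fails at w0, so []s is false at w4.

Yes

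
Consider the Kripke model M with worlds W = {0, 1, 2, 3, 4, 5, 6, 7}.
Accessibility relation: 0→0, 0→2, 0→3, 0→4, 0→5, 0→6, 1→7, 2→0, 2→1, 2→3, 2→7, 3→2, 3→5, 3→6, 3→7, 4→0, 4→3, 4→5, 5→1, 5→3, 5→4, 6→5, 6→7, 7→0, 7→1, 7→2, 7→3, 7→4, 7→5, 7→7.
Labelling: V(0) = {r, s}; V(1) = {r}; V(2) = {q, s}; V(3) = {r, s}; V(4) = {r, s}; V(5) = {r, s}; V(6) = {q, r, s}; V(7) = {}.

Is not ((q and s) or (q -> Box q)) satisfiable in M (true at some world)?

Let φ = not ((q and s) or (q -> Box q)). Evaluate φ at each world:
  0 (successors {0, 2, 3, 4, 5, 6}): φ is false.
  1 (successors {7}): φ is false.
  2 (successors {0, 1, 3, 7}): φ is false.
  3 (successors {2, 5, 6, 7}): φ is false.
  4 (successors {0, 3, 5}): φ is false.
  5 (successors {1, 3, 4}): φ is false.
  6 (successors {5, 7}): φ is false.
  7 (successors {0, 1, 2, 3, 4, 5, 7}): φ is false.
For instance, at 4:
  At 4: (q and s) or (q -> Box q) is true, so not ((q and s) or (q -> Box q)) is false.
    At 4: q and s is false, q -> Box q is true, so (q and s) or (q -> Box q) is true.
      At 4: q is false, Box q is false, so q -> Box q is true.

No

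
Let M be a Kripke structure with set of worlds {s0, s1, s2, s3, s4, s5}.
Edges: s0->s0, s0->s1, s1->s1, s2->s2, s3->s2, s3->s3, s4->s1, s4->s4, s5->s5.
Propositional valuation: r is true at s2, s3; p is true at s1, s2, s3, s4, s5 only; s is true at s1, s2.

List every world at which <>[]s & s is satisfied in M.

s1, s2

Let φ = <>[]s & s. Evaluate φ at each world:
  s0 (successors {s0, s1}): φ is false.
  s1 (successors {s1}): φ is true.
  s2 (successors {s2}): φ is true.
  s3 (successors {s2, s3}): φ is false.
  s4 (successors {s1, s4}): φ is false.
  s5 (successors {s5}): φ is false.
For instance, at s2:
  At s2: <>[]s is true, s is true, so <>[]s & s is true.
    At s2: <>[]s requires []s at some successor in {s2}.
      []s holds at s2, so <>[]s is true at s2.
Satisfying worlds: {s1, s2}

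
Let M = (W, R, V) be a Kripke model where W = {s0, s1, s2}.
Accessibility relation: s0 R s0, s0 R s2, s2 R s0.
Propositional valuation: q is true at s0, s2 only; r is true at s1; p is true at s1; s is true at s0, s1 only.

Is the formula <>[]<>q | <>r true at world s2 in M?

At s2: <>[]<>q is true, <>r is false, so <>[]<>q | <>r is true.
  At s2: <>[]<>q requires []<>q at some successor in {s0}.
    []<>q holds at s0, so <>[]<>q is true at s2.
      At s0: []<>q requires <>q at every successor {s0, s2}.
        At s0: <>q is true.
        At s2: <>q is true.
      So []<>q is true at s0.
  At s2: <>r requires r at some successor in {s0}.
    At s0: r is false.
  So <>r is false at s2.

Yes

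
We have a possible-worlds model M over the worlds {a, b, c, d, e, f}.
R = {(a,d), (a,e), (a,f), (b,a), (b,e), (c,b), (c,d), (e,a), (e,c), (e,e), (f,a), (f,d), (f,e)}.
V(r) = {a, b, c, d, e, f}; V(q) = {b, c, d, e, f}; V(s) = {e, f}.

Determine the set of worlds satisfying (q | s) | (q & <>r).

Let φ = (q | s) | (q & <>r). Evaluate φ at each world:
  a (successors {d, e, f}): φ is false.
  b (successors {a, e}): φ is true.
  c (successors {b, d}): φ is true.
  d (successors ∅): φ is true.
  e (successors {a, c, e}): φ is true.
  f (successors {a, d, e}): φ is true.
For instance, at f:
  At f: q | s is true, q & <>r is true, so (q | s) | (q & <>r) is true.
    At f: q is true, <>r is true, so q & <>r is true.
      At f: <>r requires r at some successor in {a, d, e}.
        r holds at a, so <>r is true at f.
Satisfying worlds: {b, c, d, e, f}

b, c, d, e, f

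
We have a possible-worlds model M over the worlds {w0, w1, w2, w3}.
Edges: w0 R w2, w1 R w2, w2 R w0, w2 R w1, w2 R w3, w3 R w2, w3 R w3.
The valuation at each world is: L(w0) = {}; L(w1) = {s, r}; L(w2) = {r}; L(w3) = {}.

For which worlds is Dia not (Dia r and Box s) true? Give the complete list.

w0, w1, w2, w3

Let φ = Dia not (Dia r and Box s). Evaluate φ at each world:
  w0 (successors {w2}): φ is true.
  w1 (successors {w2}): φ is true.
  w2 (successors {w0, w1, w3}): φ is true.
  w3 (successors {w2, w3}): φ is true.
For instance, at w3:
  At w3: Dia not (Dia r and Box s) requires not (Dia r and Box s) at some successor in {w2, w3}.
    not (Dia r and Box s) holds at w2, so Dia not (Dia r and Box s) is true at w3.
      At w2: Dia r and Box s is false, so not (Dia r and Box s) is true.
Satisfying worlds: {w0, w1, w2, w3}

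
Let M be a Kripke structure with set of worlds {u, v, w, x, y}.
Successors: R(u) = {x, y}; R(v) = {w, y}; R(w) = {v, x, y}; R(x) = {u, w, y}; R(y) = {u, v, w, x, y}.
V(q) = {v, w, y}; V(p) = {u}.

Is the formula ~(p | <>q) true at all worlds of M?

Recall that <>ψ holds at a world iff ψ holds at some accessible world.
Let φ = ~(p | <>q). Evaluate φ at each world:
  u (successors {x, y}): φ is false.
  v (successors {w, y}): φ is false.
  w (successors {v, x, y}): φ is false.
  x (successors {u, w, y}): φ is false.
  y (successors {u, v, w, x, y}): φ is false.
Detail at u (counterexample):
  At u: p | <>q is true, so ~(p | <>q) is false.
    At u: p is true, <>q is true, so p | <>q is true.
      At u: <>q requires q at some successor in {x, y}.
        q holds at y, so <>q is true at u.

No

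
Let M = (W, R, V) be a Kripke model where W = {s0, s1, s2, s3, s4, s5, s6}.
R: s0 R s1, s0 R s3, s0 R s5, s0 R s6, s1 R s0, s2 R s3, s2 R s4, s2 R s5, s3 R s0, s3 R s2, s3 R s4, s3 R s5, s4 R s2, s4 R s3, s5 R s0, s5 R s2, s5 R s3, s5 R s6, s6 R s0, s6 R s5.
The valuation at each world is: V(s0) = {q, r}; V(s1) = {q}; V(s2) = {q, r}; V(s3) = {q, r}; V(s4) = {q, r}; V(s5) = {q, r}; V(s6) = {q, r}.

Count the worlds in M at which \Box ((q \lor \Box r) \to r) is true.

Let φ = \Box ((q \lor \Box r) \to r). Evaluate φ at each world:
  s0 (successors {s1, s3, s5, s6}): φ is false.
  s1 (successors {s0}): φ is true.
  s2 (successors {s3, s4, s5}): φ is true.
  s3 (successors {s0, s2, s4, s5}): φ is true.
  s4 (successors {s2, s3}): φ is true.
  s5 (successors {s0, s2, s3, s6}): φ is true.
  s6 (successors {s0, s5}): φ is true.
For instance, at s2:
  At s2: \Box ((q \lor \Box r) \to r) requires (q \lor \Box r) \to r at every successor {s3, s4, s5}.
      At s3: q \lor \Box r is true, r is true, so (q \lor \Box r) \to r is true.
      At s4: q \lor \Box r is true, r is true, so (q \lor \Box r) \to r is true.
      At s5: q \lor \Box r is true, r is true, so (q \lor \Box r) \to r is true.
  So \Box ((q \lor \Box r) \to r) is true at s2.
Satisfying worlds: {s1, s2, s3, s4, s5, s6}

6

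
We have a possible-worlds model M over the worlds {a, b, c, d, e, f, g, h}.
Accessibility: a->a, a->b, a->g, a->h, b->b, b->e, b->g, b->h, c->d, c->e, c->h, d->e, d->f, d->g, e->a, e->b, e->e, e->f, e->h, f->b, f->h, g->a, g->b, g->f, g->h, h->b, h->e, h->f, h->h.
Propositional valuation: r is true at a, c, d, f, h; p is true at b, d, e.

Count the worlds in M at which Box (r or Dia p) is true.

Let φ = Box (r or Dia p). Evaluate φ at each world:
  a (successors {a, b, g, h}): φ is true.
  b (successors {b, e, g, h}): φ is true.
  c (successors {d, e, h}): φ is true.
  d (successors {e, f, g}): φ is true.
  e (successors {a, b, e, f, h}): φ is true.
  f (successors {b, h}): φ is true.
  g (successors {a, b, f, h}): φ is true.
  h (successors {b, e, f, h}): φ is true.
For instance, at g:
  At g: Box (r or Dia p) requires r or Dia p at every successor {a, b, f, h}.
    At a: r or Dia p is true.
    At b: r or Dia p is true.
    At f: r or Dia p is true.
    At h: r or Dia p is true.
  So Box (r or Dia p) is true at g.
Satisfying worlds: {a, b, c, d, e, f, g, h}

8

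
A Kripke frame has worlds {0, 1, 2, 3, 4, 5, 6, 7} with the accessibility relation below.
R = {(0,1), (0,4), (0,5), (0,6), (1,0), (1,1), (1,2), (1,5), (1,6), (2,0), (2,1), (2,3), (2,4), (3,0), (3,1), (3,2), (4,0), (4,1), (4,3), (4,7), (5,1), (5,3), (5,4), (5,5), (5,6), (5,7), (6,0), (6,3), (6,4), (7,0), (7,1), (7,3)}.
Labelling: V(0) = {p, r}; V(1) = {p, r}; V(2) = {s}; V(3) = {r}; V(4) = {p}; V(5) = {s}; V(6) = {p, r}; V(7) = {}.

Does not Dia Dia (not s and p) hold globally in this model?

No

Let φ = not Dia Dia (not s and p). Evaluate φ at each world:
  0 (successors {1, 4, 5, 6}): φ is false.
  1 (successors {0, 1, 2, 5, 6}): φ is false.
  2 (successors {0, 1, 3, 4}): φ is false.
  3 (successors {0, 1, 2}): φ is false.
  4 (successors {0, 1, 3, 7}): φ is false.
  5 (successors {1, 3, 4, 5, 6, 7}): φ is false.
  6 (successors {0, 3, 4}): φ is false.
  7 (successors {0, 1, 3}): φ is false.
Detail at 0 (counterexample):
  At 0: Dia Dia (not s and p) is true, so not Dia Dia (not s and p) is false.
    At 0: Dia Dia (not s and p) requires Dia (not s and p) at some successor in {1, 4, 5, 6}.
      Dia (not s and p) holds at 1, so Dia Dia (not s and p) is true at 0.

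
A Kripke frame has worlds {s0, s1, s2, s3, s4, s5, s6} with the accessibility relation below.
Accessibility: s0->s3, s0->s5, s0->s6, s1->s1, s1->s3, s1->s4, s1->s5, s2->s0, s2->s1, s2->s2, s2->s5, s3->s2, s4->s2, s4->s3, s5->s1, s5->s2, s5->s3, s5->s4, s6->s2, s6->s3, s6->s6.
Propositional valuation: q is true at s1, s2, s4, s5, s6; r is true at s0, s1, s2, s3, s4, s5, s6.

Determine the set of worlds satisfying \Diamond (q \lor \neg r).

Recall that \Diamond ψ holds at a world iff ψ holds at some accessible world.
Let φ = \Diamond (q \lor \neg r). Evaluate φ at each world:
  s0 (successors {s3, s5, s6}): φ is true.
  s1 (successors {s1, s3, s4, s5}): φ is true.
  s2 (successors {s0, s1, s2, s5}): φ is true.
  s3 (successors {s2}): φ is true.
  s4 (successors {s2, s3}): φ is true.
  s5 (successors {s1, s2, s3, s4}): φ is true.
  s6 (successors {s2, s3, s6}): φ is true.
For instance, at s4:
  At s4: \Diamond (q \lor \neg r) requires q \lor \neg r at some successor in {s2, s3}.
    q \lor \neg r holds at s2, so \Diamond (q \lor \neg r) is true at s4.
Satisfying worlds: {s0, s1, s2, s3, s4, s5, s6}

s0, s1, s2, s3, s4, s5, s6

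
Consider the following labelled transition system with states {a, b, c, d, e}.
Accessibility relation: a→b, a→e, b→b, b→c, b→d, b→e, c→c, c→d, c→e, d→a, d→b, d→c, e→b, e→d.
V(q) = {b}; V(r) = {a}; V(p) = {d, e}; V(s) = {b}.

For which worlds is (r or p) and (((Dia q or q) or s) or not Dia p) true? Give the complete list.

Let φ = (r or p) and (((Dia q or q) or s) or not Dia p). Evaluate φ at each world:
  a (successors {b, e}): φ is true.
  b (successors {b, c, d, e}): φ is false.
  c (successors {c, d, e}): φ is false.
  d (successors {a, b, c}): φ is true.
  e (successors {b, d}): φ is true.
For instance, at d:
  At d: r or p is true, ((Dia q or q) or s) or not Dia p is true, so (r or p) and (((Dia q or q) or s) or not Dia p) is true.
    At d: (Dia q or q) or s is true, not Dia p is true, so ((Dia q or q) or s) or not Dia p is true.
      At d: Dia q or q is true, s is false, so (Dia q or q) or s is true.
      At d: Dia p is false, so not Dia p is true.
Satisfying worlds: {a, d, e}

a, d, e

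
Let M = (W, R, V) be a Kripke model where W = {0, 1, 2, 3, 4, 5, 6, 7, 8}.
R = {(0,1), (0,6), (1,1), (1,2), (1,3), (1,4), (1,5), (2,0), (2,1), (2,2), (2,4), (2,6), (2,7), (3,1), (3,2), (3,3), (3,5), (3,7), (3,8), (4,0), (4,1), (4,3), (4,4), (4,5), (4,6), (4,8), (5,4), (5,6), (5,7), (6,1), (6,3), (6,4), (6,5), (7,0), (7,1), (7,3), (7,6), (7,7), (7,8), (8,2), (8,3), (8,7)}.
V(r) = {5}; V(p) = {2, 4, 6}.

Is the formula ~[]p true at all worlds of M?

Recall that []ψ holds at a world iff ψ holds at every accessible world, and <>ψ holds iff ψ holds at some accessible world.
Let φ = ~[]p. Evaluate φ at each world:
  0 (successors {1, 6}): φ is true.
  1 (successors {1, 2, 3, 4, 5}): φ is true.
  2 (successors {0, 1, 2, 4, 6, 7}): φ is true.
  3 (successors {1, 2, 3, 5, 7, 8}): φ is true.
  4 (successors {0, 1, 3, 4, 5, 6, 8}): φ is true.
  5 (successors {4, 6, 7}): φ is true.
  6 (successors {1, 3, 4, 5}): φ is true.
  7 (successors {0, 1, 3, 6, 7, 8}): φ is true.
  8 (successors {2, 3, 7}): φ is true.
For instance, at 0:
  At 0: []p is false, so ~[]p is true.
    At 0: []p requires p at every successor {1, 6}.
      p fails at 1, so []p is false at 0.

Yes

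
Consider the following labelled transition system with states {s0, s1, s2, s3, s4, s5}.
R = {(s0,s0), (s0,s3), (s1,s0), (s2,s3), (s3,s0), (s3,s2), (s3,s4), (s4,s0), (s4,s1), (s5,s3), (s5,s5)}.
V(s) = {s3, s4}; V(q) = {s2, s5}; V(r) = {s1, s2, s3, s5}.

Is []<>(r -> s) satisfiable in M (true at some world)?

Yes

Recall that []ψ holds at a world iff ψ holds at every accessible world, and <>ψ holds iff ψ holds at some accessible world.
Let φ = []<>(r -> s). Evaluate φ at each world:
  s0 (successors {s0, s3}): φ is true.
  s1 (successors {s0}): φ is true.
  s2 (successors {s3}): φ is true.
  s3 (successors {s0, s2, s4}): φ is true.
  s4 (successors {s0, s1}): φ is true.
  s5 (successors {s3, s5}): φ is true.
Detail at s0 (witness):
  At s0: []<>(r -> s) requires <>(r -> s) at every successor {s0, s3}.
      At s0: <>(r -> s) requires r -> s at some successor in {s0, s3}.
        r -> s holds at s0, so <>(r -> s) is true at s0.
      At s3: <>(r -> s) requires r -> s at some successor in {s0, s2, s4}.
        r -> s holds at s0, so <>(r -> s) is true at s3.
  So []<>(r -> s) is true at s0.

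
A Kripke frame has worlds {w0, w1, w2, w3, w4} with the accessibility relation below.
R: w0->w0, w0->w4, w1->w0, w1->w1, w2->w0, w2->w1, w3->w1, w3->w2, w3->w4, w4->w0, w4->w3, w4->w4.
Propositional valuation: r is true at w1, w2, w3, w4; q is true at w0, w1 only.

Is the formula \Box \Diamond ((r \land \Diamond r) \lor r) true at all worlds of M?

Yes

Let φ = \Box \Diamond ((r \land \Diamond r) \lor r). Evaluate φ at each world:
  w0 (successors {w0, w4}): φ is true.
  w1 (successors {w0, w1}): φ is true.
  w2 (successors {w0, w1}): φ is true.
  w3 (successors {w1, w2, w4}): φ is true.
  w4 (successors {w0, w3, w4}): φ is true.
For instance, at w0:
  At w0: \Box \Diamond ((r \land \Diamond r) \lor r) requires \Diamond ((r \land \Diamond r) \lor r) at every successor {w0, w4}.
      At w0: \Diamond ((r \land \Diamond r) \lor r) requires (r \land \Diamond r) \lor r at some successor in {w0, w4}.
        (r \land \Diamond r) \lor r holds at w4, so \Diamond ((r \land \Diamond r) \lor r) is true at w0.
      At w4: \Diamond ((r \land \Diamond r) \lor r) requires (r \land \Diamond r) \lor r at some successor in {w0, w3, w4}.
        (r \land \Diamond r) \lor r holds at w3, so \Diamond ((r \land \Diamond r) \lor r) is true at w4.
  So \Box \Diamond ((r \land \Diamond r) \lor r) is true at w0.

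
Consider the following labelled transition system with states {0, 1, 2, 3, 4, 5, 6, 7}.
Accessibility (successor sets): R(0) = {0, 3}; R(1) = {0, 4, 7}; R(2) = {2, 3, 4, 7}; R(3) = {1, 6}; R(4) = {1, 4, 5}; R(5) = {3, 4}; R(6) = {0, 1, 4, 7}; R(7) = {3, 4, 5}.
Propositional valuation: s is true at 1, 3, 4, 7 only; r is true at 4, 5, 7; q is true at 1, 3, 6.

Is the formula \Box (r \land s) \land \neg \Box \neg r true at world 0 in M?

Recall that \Box ψ holds at a world iff ψ holds at every accessible world, and \Diamond ψ holds iff ψ holds at some accessible world.
At 0: \Box (r \land s) is false, \neg \Box \neg r is false, so \Box (r \land s) \land \neg \Box \neg r is false.
  At 0: \Box (r \land s) requires r \land s at every successor {0, 3}.
    r \land s fails at 0, so \Box (r \land s) is false at 0.
  At 0: \Box \neg r is true, so \neg \Box \neg r is false.
    At 0: \Box \neg r requires \neg r at every successor {0, 3}.
      At 0: \neg r is true.
      At 3: \neg r is true.
    So \Box \neg r is true at 0.

No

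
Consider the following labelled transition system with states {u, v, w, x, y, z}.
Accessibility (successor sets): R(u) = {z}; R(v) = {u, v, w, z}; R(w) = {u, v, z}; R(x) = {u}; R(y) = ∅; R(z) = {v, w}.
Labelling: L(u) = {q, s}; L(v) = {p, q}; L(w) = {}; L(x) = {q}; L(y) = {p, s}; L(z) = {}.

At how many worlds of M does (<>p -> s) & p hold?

1

Let φ = (<>p -> s) & p. Evaluate φ at each world:
  u (successors {z}): φ is false.
  v (successors {u, v, w, z}): φ is false.
  w (successors {u, v, z}): φ is false.
  x (successors {u}): φ is false.
  y (successors ∅): φ is true.
  z (successors {v, w}): φ is false.
For instance, at z:
  At z: <>p -> s is false, p is false, so (<>p -> s) & p is false.
    At z: <>p is true, s is false, so <>p -> s is false.
      At z: <>p requires p at some successor in {v, w}.
        p holds at v, so <>p is true at z.
Satisfying worlds: {y}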